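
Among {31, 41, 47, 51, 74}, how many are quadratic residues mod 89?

1

(31/89) = -1 → non-residue.
(41/89) = -1 → non-residue.
(47/89) = +1 → QR.
(51/89) = -1 → non-residue.
(74/89) = -1 → non-residue.
Total quadratic residues among the 5: 1.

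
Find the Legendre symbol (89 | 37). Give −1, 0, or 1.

-1

Euler's criterion: (89/37) ≡ 15^18 (mod 37).
15^2 ≡ 3 (mod 37)
15^4 ≡ 9 (mod 37)
15^8 ≡ 7 (mod 37)
15^16 ≡ 12 (mod 37)
15^18 = 15^(16+2) ≡ 36 (mod 37).
Result is 36 ≡ −1, so (89/37) = −1.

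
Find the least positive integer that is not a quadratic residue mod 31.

(2/31) = +1, so 2 is a residue.
(3/31) = −1, so 3 is the smallest positive non-residue mod 31.

3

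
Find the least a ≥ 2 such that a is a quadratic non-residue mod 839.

(2/839) = +1, so 2 is a residue.
(3/839) = +1, so 3 is a residue.
(4/839) = +1, so 4 is a residue.
(5/839) = +1, so 5 is a residue.
(6/839) = +1, so 6 is a residue.
(7/839) = +1, so 7 is a residue.
(8/839) = +1, so 8 is a residue.
(9/839) = +1, so 9 is a residue.
(10/839) = +1, so 10 is a residue.
(11/839) = −1, so 11 is the smallest positive non-residue mod 839.

11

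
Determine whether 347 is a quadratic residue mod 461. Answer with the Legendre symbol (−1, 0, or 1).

Reciprocity: 347 ≡ 3 and 461 ≡ 1 (mod 4), so (347/461) = +(461/347).
Reduce top mod 347: now compute (114/347).
Pull out 2: since 347 ≡ 3 (mod 8), (2/347) = -1.
Reciprocity: 57 ≡ 1 and 347 ≡ 3 (mod 4), so (57/347) = +(347/57).
Reduce top mod 57: now compute (5/57).
Reciprocity: 5 ≡ 1 and 57 ≡ 1 (mod 4), so (5/57) = +(57/5).
Reduce top mod 5: now compute (2/5).
Pull out 2: since 5 ≡ 5 (mod 8), (2/5) = -1.
Reached (1/5) = 1. Collecting the sign flips along the way, the symbol is +1.

1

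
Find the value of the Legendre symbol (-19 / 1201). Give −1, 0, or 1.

First reduce: -19 ≡ 1182 (mod 1201).
Pull out 2: since 1201 ≡ 1 (mod 8), (2/1201) = +1.
Reciprocity: 591 ≡ 3 and 1201 ≡ 1 (mod 4), so (591/1201) = +(1201/591).
Reduce top mod 591: now compute (19/591).
Reciprocity: 19 ≡ 3 and 591 ≡ 3 (mod 4), so (19/591) = −(591/19).
Reduce top mod 19: now compute (2/19).
Pull out 2: since 19 ≡ 3 (mod 8), (2/19) = -1.
Reached (1/19) = 1. Collecting the sign flips along the way, the symbol is +1.

1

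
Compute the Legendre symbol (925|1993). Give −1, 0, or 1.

Reciprocity: 925 ≡ 1 and 1993 ≡ 1 (mod 4), so (925/1993) = +(1993/925).
Reduce top mod 925: now compute (143/925).
Reciprocity: 143 ≡ 3 and 925 ≡ 1 (mod 4), so (143/925) = +(925/143).
Reduce top mod 143: now compute (67/143).
Reciprocity: 67 ≡ 3 and 143 ≡ 3 (mod 4), so (67/143) = −(143/67).
Reduce top mod 67: now compute (9/67).
Reciprocity: 9 ≡ 1 and 67 ≡ 3 (mod 4), so (9/67) = +(67/9).
Reduce top mod 9: now compute (4/9).
Pull out 2^2: since 9 ≡ 1 (mod 8), (2/9) = +1, so (2/9)^2 = +1.
Reached (1/9) = 1. Collecting the sign flips along the way, the symbol is -1.

-1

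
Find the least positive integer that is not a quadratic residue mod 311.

(2/311) = +1, so 2 is a residue.
(3/311) = +1, so 3 is a residue.
(4/311) = +1, so 4 is a residue.
(5/311) = +1, so 5 is a residue.
(6/311) = +1, so 6 is a residue.
(7/311) = +1, so 7 is a residue.
(8/311) = +1, so 8 is a residue.
(9/311) = +1, so 9 is a residue.
(10/311) = +1, so 10 is a residue.
(11/311) = −1, so 11 is the smallest positive non-residue mod 311.

11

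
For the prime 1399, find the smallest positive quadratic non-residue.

3

(2/1399) = +1, so 2 is a residue.
(3/1399) = −1, so 3 is the smallest positive non-residue mod 1399.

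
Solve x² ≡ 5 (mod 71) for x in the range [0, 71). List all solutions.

Since 71 ≡ 3 (mod 4), a square root of 5 is 5^((71+1)/4) = 5^18 mod 71.
Repeated squaring: 5^2≡25, 5^4≡57, 5^8≡54, 5^16≡5 (mod 71).
5^18 = 5^(16+2) ≡ 54 (mod 71).
Check: 54² = 2916 ≡ 5 (mod 71). The two roots are 17 and 54.

17, 54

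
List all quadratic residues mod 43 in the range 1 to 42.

Square k = 1,…,21 (k and 43−k give the same square):
1²=1, 2²=4, 3²=9, 4²=16, 5²=25, 6²=36, 7²≡6, 8²≡21, 9²≡38, 10²≡14, 11²≡35, 12²≡15, 13²≡40, 14²≡24, 15²≡10, 16²≡41, 17²≡31, 18²≡23, 19²≡17, 20²≡13, 21²≡11 (mod 43).
So the quadratic residues mod 43 are {1, 4, 6, 9, 10, 11, 13, 14, 15, 16, 17, 21, 23, 24, 25, 31, 35, 36, 38, 40, 41}.

1,4,6,9,10,11,13,14,15,16,17,21,23,24,25,31,35,36,38,40,41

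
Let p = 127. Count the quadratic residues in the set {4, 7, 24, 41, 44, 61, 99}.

5

(4/127) = +1 → QR.
(7/127) = -1 → non-residue.
(24/127) = -1 → non-residue.
(41/127) = +1 → QR.
(44/127) = +1 → QR.
(61/127) = +1 → QR.
(99/127) = +1 → QR.
Total quadratic residues among the 7: 5.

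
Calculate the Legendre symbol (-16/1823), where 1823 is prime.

-1

First reduce: -16 ≡ 1807 (mod 1823).
Reciprocity: 1807 ≡ 3 and 1823 ≡ 3 (mod 4), so (1807/1823) = −(1823/1807).
Reduce top mod 1807: now compute (16/1807).
Pull out 2^4: since 1807 ≡ 7 (mod 8), (2/1807) = +1, so (2/1807)^4 = +1.
Reached (1/1807) = 1. Collecting the sign flips along the way, the symbol is -1.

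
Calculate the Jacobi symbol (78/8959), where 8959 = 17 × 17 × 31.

Pull out 2: since 8959 ≡ 7 (mod 8), (2/8959) = +1.
Reciprocity: 39 ≡ 3 and 8959 ≡ 3 (mod 4), so (39/8959) = −(8959/39).
Reduce top mod 39: now compute (28/39).
Pull out 2^2: since 39 ≡ 7 (mod 8), (2/39) = +1, so (2/39)^2 = +1.
Reciprocity: 7 ≡ 3 and 39 ≡ 3 (mod 4), so (7/39) = −(39/7).
Reduce top mod 7: now compute (4/7).
Pull out 2^2: since 7 ≡ 7 (mod 8), (2/7) = +1, so (2/7)^2 = +1.
Reached (1/7) = 1. Collecting the sign flips along the way, the symbol is +1.

1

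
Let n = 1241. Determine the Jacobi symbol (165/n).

-1

Reciprocity: 165 ≡ 1 and 1241 ≡ 1 (mod 4), so (165/1241) = +(1241/165).
Reduce top mod 165: now compute (86/165).
Pull out 2: since 165 ≡ 5 (mod 8), (2/165) = -1.
Reciprocity: 43 ≡ 3 and 165 ≡ 1 (mod 4), so (43/165) = +(165/43).
Reduce top mod 43: now compute (36/43).
Pull out 2^2: since 43 ≡ 3 (mod 8), (2/43) = -1, so (2/43)^2 = +1.
Reciprocity: 9 ≡ 1 and 43 ≡ 3 (mod 4), so (9/43) = +(43/9).
Reduce top mod 9: now compute (7/9).
Reciprocity: 7 ≡ 3 and 9 ≡ 1 (mod 4), so (7/9) = +(9/7).
Reduce top mod 7: now compute (2/7).
Pull out 2: since 7 ≡ 7 (mod 8), (2/7) = +1.
Reached (1/7) = 1. Collecting the sign flips along the way, the symbol is -1.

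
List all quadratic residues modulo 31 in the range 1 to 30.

Square k = 1,…,15 (k and 31−k give the same square):
1²=1, 2²=4, 3²=9, 4²=16, 5²=25, 6²≡5, 7²≡18, 8²≡2, 9²≡19, 10²≡7, 11²≡28, 12²≡20, 13²≡14, 14²≡10, 15²≡8 (mod 31).
So the quadratic residues mod 31 are {1, 2, 4, 5, 7, 8, 9, 10, 14, 16, 18, 19, 20, 25, 28}.

1 2 4 5 7 8 9 10 14 16 18 19 20 25 28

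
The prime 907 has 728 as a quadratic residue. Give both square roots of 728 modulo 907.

Since 907 ≡ 3 (mod 4), a square root of 728 is 728^((907+1)/4) = 728^227 mod 907.
Repeated squaring: 728^2≡296, 728^4≡544, 728^8≡254, 728^16≡119, 728^32≡556, 728^64≡756, 728^128≡126 (mod 907).
728^227 = 728^(128+64+32+2+1) ≡ 841 (mod 907).
Check: 841² = 707281 ≡ 728 (mod 907). The two roots are 66 and 841.

66, 841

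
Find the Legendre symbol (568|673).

Euler's criterion: (568/673) ≡ 568^336 (mod 673).
568^2 ≡ 257 (mod 673)
568^4 ≡ 95 (mod 673)
568^8 ≡ 276 (mod 673)
568^16 ≡ 127 (mod 673)
568^32 ≡ 650 (mod 673)
568^64 ≡ 529 (mod 673)
568^128 ≡ 546 (mod 673)
568^256 ≡ 650 (mod 673)
568^336 = 568^(256+64+16) ≡ 672 (mod 673).
Result is 672 ≡ −1, so (568/673) = −1.

-1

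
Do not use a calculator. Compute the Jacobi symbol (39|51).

Reciprocity: 39 ≡ 3 and 51 ≡ 3 (mod 4), so (39/51) = −(51/39).
Reduce top mod 39: now compute (12/39).
Pull out 2^2: since 39 ≡ 7 (mod 8), (2/39) = +1, so (2/39)^2 = +1.
Reciprocity: 3 ≡ 3 and 39 ≡ 3 (mod 4), so (3/39) = −(39/3).
Reduce top mod 3: now compute (0/3).
Top reduces to 0: gcd > 1, so the symbol is 0.

0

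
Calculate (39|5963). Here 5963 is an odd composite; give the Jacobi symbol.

Reciprocity: 39 ≡ 3 and 5963 ≡ 3 (mod 4), so (39/5963) = −(5963/39).
Reduce top mod 39: now compute (35/39).
Reciprocity: 35 ≡ 3 and 39 ≡ 3 (mod 4), so (35/39) = −(39/35).
Reduce top mod 35: now compute (4/35).
Pull out 2^2: since 35 ≡ 3 (mod 8), (2/35) = -1, so (2/35)^2 = +1.
Reached (1/35) = 1. Collecting the sign flips along the way, the symbol is +1.

1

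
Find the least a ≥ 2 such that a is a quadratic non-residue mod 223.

(2/223) = +1, so 2 is a residue.
(3/223) = −1, so 3 is the smallest positive non-residue mod 223.

3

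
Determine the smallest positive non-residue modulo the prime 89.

3

(2/89) = +1, so 2 is a residue.
(3/89) = −1, so 3 is the smallest positive non-residue mod 89.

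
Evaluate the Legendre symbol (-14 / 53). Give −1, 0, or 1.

-1

Euler's criterion: (-14/53) ≡ 39^26 (mod 53).
39^2 ≡ 37 (mod 53)
39^4 ≡ 44 (mod 53)
39^8 ≡ 28 (mod 53)
39^16 ≡ 42 (mod 53)
39^26 = 39^(16+8+2) ≡ 52 (mod 53).
Result is 52 ≡ −1, so (-14/53) = −1.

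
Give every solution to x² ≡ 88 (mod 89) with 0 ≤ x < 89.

34, 55

89 ≡ 1 (mod 4), so we find a root by search.
Trying successive values, 34² = 1156 ≡ 88 (mod 89). The other root is 89 − 34 = 55.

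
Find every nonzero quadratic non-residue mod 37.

2,5,6,8,13,14,15,17,18,19,20,22,23,24,29,31,32,35

Square k = 1,…,18 (k and 37−k give the same square):
1²=1, 2²=4, 3²=9, 4²=16, 5²=25, 6²=36, 7²≡12, 8²≡27, 9²≡7, 10²≡26, 11²≡10, 12²≡33, 13²≡21, 14²≡11, 15²≡3, 16²≡34, 17²≡30, 18²≡28 (mod 37).
The residues are {1, 3, 4, 7, 9, 10, 11, 12, 16, 21, 25, 26, 27, 28, 30, 33, 34, 36}; the non-residues are the remaining 18 nonzero classes.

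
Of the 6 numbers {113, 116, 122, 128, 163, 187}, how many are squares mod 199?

4

(113/199) = -1 → non-residue.
(116/199) = +1 → QR.
(122/199) = +1 → QR.
(128/199) = +1 → QR.
(163/199) = -1 → non-residue.
(187/199) = +1 → QR.
Total quadratic residues among the 6: 4.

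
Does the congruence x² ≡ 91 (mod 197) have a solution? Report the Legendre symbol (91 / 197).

-1

Reciprocity: 91 ≡ 3 and 197 ≡ 1 (mod 4), so (91/197) = +(197/91).
Reduce top mod 91: now compute (15/91).
Reciprocity: 15 ≡ 3 and 91 ≡ 3 (mod 4), so (15/91) = −(91/15).
Reduce top mod 15: now compute (1/15).
Reached (1/15) = 1. Collecting the sign flips along the way, the symbol is -1.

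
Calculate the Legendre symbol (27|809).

Reciprocity: 27 ≡ 3 and 809 ≡ 1 (mod 4), so (27/809) = +(809/27).
Reduce top mod 27: now compute (26/27).
Pull out 2: since 27 ≡ 3 (mod 8), (2/27) = -1.
Reciprocity: 13 ≡ 1 and 27 ≡ 3 (mod 4), so (13/27) = +(27/13).
Reduce top mod 13: now compute (1/13).
Reached (1/13) = 1. Collecting the sign flips along the way, the symbol is -1.

-1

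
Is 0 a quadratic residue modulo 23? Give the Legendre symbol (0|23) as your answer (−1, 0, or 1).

0

Top reduces to 0: gcd > 1, so the symbol is 0.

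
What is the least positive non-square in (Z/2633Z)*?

3

(2/2633) = +1, so 2 is a residue.
(3/2633) = −1, so 3 is the smallest positive non-residue mod 2633.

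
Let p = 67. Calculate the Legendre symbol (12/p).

Euler's criterion: (12/67) ≡ 12^33 (mod 67).
12^2 ≡ 10 (mod 67)
12^4 ≡ 33 (mod 67)
12^8 ≡ 17 (mod 67)
12^16 ≡ 21 (mod 67)
12^32 ≡ 39 (mod 67)
12^33 = 12^(32+1) ≡ 66 (mod 67).
Result is 66 ≡ −1, so (12/67) = −1.

-1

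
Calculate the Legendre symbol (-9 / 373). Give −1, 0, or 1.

First reduce: -9 ≡ 364 (mod 373).
Pull out 2^2: since 373 ≡ 5 (mod 8), (2/373) = -1, so (2/373)^2 = +1.
Reciprocity: 91 ≡ 3 and 373 ≡ 1 (mod 4), so (91/373) = +(373/91).
Reduce top mod 91: now compute (9/91).
Reciprocity: 9 ≡ 1 and 91 ≡ 3 (mod 4), so (9/91) = +(91/9).
Reduce top mod 9: now compute (1/9).
Reached (1/9) = 1. Collecting the sign flips along the way, the symbol is +1.

1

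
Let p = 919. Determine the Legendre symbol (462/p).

Euler's criterion: (462/919) ≡ 462^459 (mod 919).
462^2 ≡ 236 (mod 919)
462^4 ≡ 556 (mod 919)
462^8 ≡ 352 (mod 919)
462^16 ≡ 758 (mod 919)
462^32 ≡ 189 (mod 919)
462^64 ≡ 799 (mod 919)
462^128 ≡ 615 (mod 919)
462^256 ≡ 516 (mod 919)
462^459 = 462^(256+128+64+8+2+1) ≡ 1 (mod 919).
Result is 1, so (462/919) = 1.

1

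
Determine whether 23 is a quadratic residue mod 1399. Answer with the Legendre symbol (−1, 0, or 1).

1

Reciprocity: 23 ≡ 3 and 1399 ≡ 3 (mod 4), so (23/1399) = −(1399/23).
Reduce top mod 23: now compute (19/23).
Reciprocity: 19 ≡ 3 and 23 ≡ 3 (mod 4), so (19/23) = −(23/19).
Reduce top mod 19: now compute (4/19).
Pull out 2^2: since 19 ≡ 3 (mod 8), (2/19) = -1, so (2/19)^2 = +1.
Reached (1/19) = 1. Collecting the sign flips along the way, the symbol is +1.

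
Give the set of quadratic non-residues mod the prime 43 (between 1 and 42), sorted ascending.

2 3 5 7 8 12 18 19 20 22 26 27 28 29 30 32 33 34 37 39 42

Square k = 1,…,21 (k and 43−k give the same square):
1²=1, 2²=4, 3²=9, 4²=16, 5²=25, 6²=36, 7²≡6, 8²≡21, 9²≡38, 10²≡14, 11²≡35, 12²≡15, 13²≡40, 14²≡24, 15²≡10, 16²≡41, 17²≡31, 18²≡23, 19²≡17, 20²≡13, 21²≡11 (mod 43).
The residues are {1, 4, 6, 9, 10, 11, 13, 14, 15, 16, 17, 21, 23, 24, 25, 31, 35, 36, 38, 40, 41}; the non-residues are the remaining 21 nonzero classes.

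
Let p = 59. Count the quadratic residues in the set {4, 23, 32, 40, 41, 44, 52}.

2

(4/59) = +1 → QR.
(23/59) = -1 → non-residue.
(32/59) = -1 → non-residue.
(40/59) = -1 → non-residue.
(41/59) = +1 → QR.
(44/59) = -1 → non-residue.
(52/59) = -1 → non-residue.
Total quadratic residues among the 7: 2.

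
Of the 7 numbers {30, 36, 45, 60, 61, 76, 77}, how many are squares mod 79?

3

(30/79) = -1 → non-residue.
(36/79) = +1 → QR.
(45/79) = +1 → QR.
(60/79) = -1 → non-residue.
(61/79) = -1 → non-residue.
(76/79) = +1 → QR.
(77/79) = -1 → non-residue.
Total quadratic residues among the 7: 3.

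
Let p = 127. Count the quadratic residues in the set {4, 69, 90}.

2

(4/127) = +1 → QR.
(69/127) = +1 → QR.
(90/127) = -1 → non-residue.
Total quadratic residues among the 3: 2.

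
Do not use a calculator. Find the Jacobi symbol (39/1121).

Reciprocity: 39 ≡ 3 and 1121 ≡ 1 (mod 4), so (39/1121) = +(1121/39).
Reduce top mod 39: now compute (29/39).
Reciprocity: 29 ≡ 1 and 39 ≡ 3 (mod 4), so (29/39) = +(39/29).
Reduce top mod 29: now compute (10/29).
Pull out 2: since 29 ≡ 5 (mod 8), (2/29) = -1.
Reciprocity: 5 ≡ 1 and 29 ≡ 1 (mod 4), so (5/29) = +(29/5).
Reduce top mod 5: now compute (4/5).
Pull out 2^2: since 5 ≡ 5 (mod 8), (2/5) = -1, so (2/5)^2 = +1.
Reached (1/5) = 1. Collecting the sign flips along the way, the symbol is -1.

-1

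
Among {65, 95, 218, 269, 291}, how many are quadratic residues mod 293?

3

(65/293) = +1 → QR.
(95/293) = +1 → QR.
(218/293) = -1 → non-residue.
(269/293) = +1 → QR.
(291/293) = -1 → non-residue.
Total quadratic residues among the 5: 3.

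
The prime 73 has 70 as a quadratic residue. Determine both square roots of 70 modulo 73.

17, 56

73 ≡ 1 (mod 4), so we find a root by search.
Trying successive values, 17² = 289 ≡ 70 (mod 73). The other root is 73 − 17 = 56.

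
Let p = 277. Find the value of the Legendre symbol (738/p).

Euler's criterion: (738/277) ≡ 184^138 (mod 277).
184^2 ≡ 62 (mod 277)
184^4 ≡ 243 (mod 277)
184^8 ≡ 48 (mod 277)
184^16 ≡ 88 (mod 277)
184^32 ≡ 265 (mod 277)
184^64 ≡ 144 (mod 277)
184^128 ≡ 238 (mod 277)
184^138 = 184^(128+8+2) ≡ 276 (mod 277).
Result is 276 ≡ −1, so (738/277) = −1.

-1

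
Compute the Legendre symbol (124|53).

-1

First reduce: 124 ≡ 18 (mod 53).
Pull out 2: since 53 ≡ 5 (mod 8), (2/53) = -1.
Reciprocity: 9 ≡ 1 and 53 ≡ 1 (mod 4), so (9/53) = +(53/9).
Reduce top mod 9: now compute (8/9).
Pull out 2^3: since 9 ≡ 1 (mod 8), (2/9) = +1, so (2/9)^3 = +1.
Reached (1/9) = 1. Collecting the sign flips along the way, the symbol is -1.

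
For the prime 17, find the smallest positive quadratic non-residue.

(2/17) = +1, so 2 is a residue.
(3/17) = −1, so 3 is the smallest positive non-residue mod 17.

3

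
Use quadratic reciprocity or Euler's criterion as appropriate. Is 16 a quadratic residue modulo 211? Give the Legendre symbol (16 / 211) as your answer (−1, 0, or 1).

1

Pull out 2^4: since 211 ≡ 3 (mod 8), (2/211) = -1, so (2/211)^4 = +1.
Reached (1/211) = 1. Collecting the sign flips along the way, the symbol is +1.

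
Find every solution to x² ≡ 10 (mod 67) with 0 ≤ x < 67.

12, 55

Since 67 ≡ 3 (mod 4), a square root of 10 is 10^((67+1)/4) = 10^17 mod 67.
Repeated squaring: 10^2≡33, 10^4≡17, 10^8≡21, 10^16≡39 (mod 67).
10^17 = 10^(16+1) ≡ 55 (mod 67).
Check: 55² = 3025 ≡ 10 (mod 67). The two roots are 12 and 55.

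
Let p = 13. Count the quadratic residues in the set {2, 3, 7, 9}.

(2/13) = -1 → non-residue.
(3/13) = +1 → QR.
(7/13) = -1 → non-residue.
(9/13) = +1 → QR.
Total quadratic residues among the 4: 2.

2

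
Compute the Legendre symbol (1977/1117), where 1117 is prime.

Euler's criterion: (1977/1117) ≡ 860^558 (mod 1117).
860^2 ≡ 146 (mod 1117)
860^4 ≡ 93 (mod 1117)
860^8 ≡ 830 (mod 1117)
860^16 ≡ 828 (mod 1117)
860^32 ≡ 863 (mod 1117)
860^64 ≡ 847 (mod 1117)
860^128 ≡ 295 (mod 1117)
860^256 ≡ 1016 (mod 1117)
860^512 ≡ 148 (mod 1117)
860^558 = 860^(512+32+8+4+2) ≡ 1 (mod 1117).
Result is 1, so (1977/1117) = 1.

1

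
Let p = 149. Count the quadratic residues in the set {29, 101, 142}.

2

(29/149) = +1 → QR.
(101/149) = -1 → non-residue.
(142/149) = +1 → QR.
Total quadratic residues among the 3: 2.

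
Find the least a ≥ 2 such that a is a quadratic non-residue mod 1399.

(2/1399) = +1, so 2 is a residue.
(3/1399) = −1, so 3 is the smallest positive non-residue mod 1399.

3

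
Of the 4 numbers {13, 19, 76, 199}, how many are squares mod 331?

(13/331) = -1 → non-residue.
(19/331) = +1 → QR.
(76/331) = +1 → QR.
(199/331) = -1 → non-residue.
Total quadratic residues among the 4: 2.

2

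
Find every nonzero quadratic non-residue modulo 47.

5, 10, 11, 13, 15, 19, 20, 22, 23, 26, 29, 30, 31, 33, 35, 38, 39, 40, 41, 43, 44, 45, 46

Square k = 1,…,23 (k and 47−k give the same square):
1²=1, 2²=4, 3²=9, 4²=16, 5²=25, 6²=36, 7²≡2, 8²≡17, 9²≡34, 10²≡6, 11²≡27, 12²≡3, 13²≡28, 14²≡8, 15²≡37, 16²≡21, 17²≡7, 18²≡42, 19²≡32, 20²≡24, 21²≡18, 22²≡14, 23²≡12 (mod 47).
The residues are {1, 2, 3, 4, 6, 7, 8, 9, 12, 14, 16, 17, 18, 21, 24, 25, 27, 28, 32, 34, 36, 37, 42}; the non-residues are the remaining 23 nonzero classes.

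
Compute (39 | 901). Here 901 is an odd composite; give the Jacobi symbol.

1

Reciprocity: 39 ≡ 3 and 901 ≡ 1 (mod 4), so (39/901) = +(901/39).
Reduce top mod 39: now compute (4/39).
Pull out 2^2: since 39 ≡ 7 (mod 8), (2/39) = +1, so (2/39)^2 = +1.
Reached (1/39) = 1. Collecting the sign flips along the way, the symbol is +1.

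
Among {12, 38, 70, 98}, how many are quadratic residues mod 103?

(12/103) = -1 → non-residue.
(38/103) = +1 → QR.
(70/103) = -1 → non-residue.
(98/103) = +1 → QR.
Total quadratic residues among the 4: 2.

2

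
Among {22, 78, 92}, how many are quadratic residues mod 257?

(22/257) = +1 → QR.
(78/257) = -1 → non-residue.
(92/257) = +1 → QR.
Total quadratic residues among the 3: 2.

2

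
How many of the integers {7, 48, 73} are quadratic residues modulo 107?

1

(7/107) = -1 → non-residue.
(48/107) = +1 → QR.
(73/107) = -1 → non-residue.
Total quadratic residues among the 3: 1.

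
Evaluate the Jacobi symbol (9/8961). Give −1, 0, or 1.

0

Reciprocity: 9 ≡ 1 and 8961 ≡ 1 (mod 4), so (9/8961) = +(8961/9).
Reduce top mod 9: now compute (6/9).
Pull out 2: since 9 ≡ 1 (mod 8), (2/9) = +1.
Reciprocity: 3 ≡ 3 and 9 ≡ 1 (mod 4), so (3/9) = +(9/3).
Reduce top mod 3: now compute (0/3).
Top reduces to 0: gcd > 1, so the symbol is 0.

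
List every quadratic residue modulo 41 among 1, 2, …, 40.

Square k = 1,…,20 (k and 41−k give the same square):
1²=1, 2²=4, 3²=9, 4²=16, 5²=25, 6²=36, 7²≡8, 8²≡23, 9²≡40, 10²≡18, 11²≡39, 12²≡21, 13²≡5, 14²≡32, 15²≡20, 16²≡10, 17²≡2, 18²≡37, 19²≡33, 20²≡31 (mod 41).
So the quadratic residues mod 41 are {1, 2, 4, 5, 8, 9, 10, 16, 18, 20, 21, 23, 25, 31, 32, 33, 36, 37, 39, 40}.

1, 2, 4, 5, 8, 9, 10, 16, 18, 20, 21, 23, 25, 31, 32, 33, 36, 37, 39, 40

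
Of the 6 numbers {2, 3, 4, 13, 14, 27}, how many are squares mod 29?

(2/29) = -1 → non-residue.
(3/29) = -1 → non-residue.
(4/29) = +1 → QR.
(13/29) = +1 → QR.
(14/29) = -1 → non-residue.
(27/29) = -1 → non-residue.
Total quadratic residues among the 6: 2.

2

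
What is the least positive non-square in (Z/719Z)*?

11

(2/719) = +1, so 2 is a residue.
(3/719) = +1, so 3 is a residue.
(4/719) = +1, so 4 is a residue.
(5/719) = +1, so 5 is a residue.
(6/719) = +1, so 6 is a residue.
(7/719) = +1, so 7 is a residue.
(8/719) = +1, so 8 is a residue.
(9/719) = +1, so 9 is a residue.
(10/719) = +1, so 10 is a residue.
(11/719) = −1, so 11 is the smallest positive non-residue mod 719.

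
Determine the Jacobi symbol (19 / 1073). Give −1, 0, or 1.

Reciprocity: 19 ≡ 3 and 1073 ≡ 1 (mod 4), so (19/1073) = +(1073/19).
Reduce top mod 19: now compute (9/19).
Reciprocity: 9 ≡ 1 and 19 ≡ 3 (mod 4), so (9/19) = +(19/9).
Reduce top mod 9: now compute (1/9).
Reached (1/9) = 1. Collecting the sign flips along the way, the symbol is +1.

1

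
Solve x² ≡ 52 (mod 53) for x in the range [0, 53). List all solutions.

53 ≡ 1 (mod 4), so we find a root by search.
Trying successive values, 23² = 529 ≡ 52 (mod 53). The other root is 53 − 23 = 30.

23, 30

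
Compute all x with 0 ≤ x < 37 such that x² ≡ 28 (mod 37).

18, 19

37 ≡ 1 (mod 4), so we find a root by search.
Trying successive values, 18² = 324 ≡ 28 (mod 37). The other root is 37 − 18 = 19.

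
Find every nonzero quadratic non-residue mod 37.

2, 5, 6, 8, 13, 14, 15, 17, 18, 19, 20, 22, 23, 24, 29, 31, 32, 35

Square k = 1,…,18 (k and 37−k give the same square):
1²=1, 2²=4, 3²=9, 4²=16, 5²=25, 6²=36, 7²≡12, 8²≡27, 9²≡7, 10²≡26, 11²≡10, 12²≡33, 13²≡21, 14²≡11, 15²≡3, 16²≡34, 17²≡30, 18²≡28 (mod 37).
The residues are {1, 3, 4, 7, 9, 10, 11, 12, 16, 21, 25, 26, 27, 28, 30, 33, 34, 36}; the non-residues are the remaining 18 nonzero classes.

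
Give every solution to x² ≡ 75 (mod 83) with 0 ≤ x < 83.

18, 65

Since 83 ≡ 3 (mod 4), a square root of 75 is 75^((83+1)/4) = 75^21 mod 83.
Repeated squaring: 75^2≡64, 75^4≡29, 75^8≡11, 75^16≡38 (mod 83).
75^21 = 75^(16+4+1) ≡ 65 (mod 83).
Check: 65² = 4225 ≡ 75 (mod 83). The two roots are 18 and 65.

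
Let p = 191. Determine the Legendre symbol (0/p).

0

Top reduces to 0: gcd > 1, so the symbol is 0.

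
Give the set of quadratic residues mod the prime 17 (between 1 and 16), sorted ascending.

Square k = 1,…,8 (k and 17−k give the same square):
1²=1, 2²=4, 3²=9, 4²=16, 5²≡8, 6²≡2, 7²≡15, 8²≡13 (mod 17).
So the quadratic residues mod 17 are {1, 2, 4, 8, 9, 13, 15, 16}.

1, 2, 4, 8, 9, 13, 15, 16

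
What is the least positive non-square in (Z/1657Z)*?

5

(2/1657) = +1, so 2 is a residue.
(3/1657) = +1, so 3 is a residue.
(4/1657) = +1, so 4 is a residue.
(5/1657) = −1, so 5 is the smallest positive non-residue mod 1657.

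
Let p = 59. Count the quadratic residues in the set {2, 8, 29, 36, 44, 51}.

3

(2/59) = -1 → non-residue.
(8/59) = -1 → non-residue.
(29/59) = +1 → QR.
(36/59) = +1 → QR.
(44/59) = -1 → non-residue.
(51/59) = +1 → QR.
Total quadratic residues among the 6: 3.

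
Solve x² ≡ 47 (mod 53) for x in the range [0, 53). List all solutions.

53 ≡ 1 (mod 4), so we find a root by search.
Trying successive values, 10² = 100 ≡ 47 (mod 53). The other root is 53 − 10 = 43.

10, 43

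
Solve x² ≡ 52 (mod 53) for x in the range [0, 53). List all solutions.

23, 30

53 ≡ 1 (mod 4), so we find a root by search.
Trying successive values, 23² = 529 ≡ 52 (mod 53). The other root is 53 − 23 = 30.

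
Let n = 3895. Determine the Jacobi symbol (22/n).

-1

Pull out 2: since 3895 ≡ 7 (mod 8), (2/3895) = +1.
Reciprocity: 11 ≡ 3 and 3895 ≡ 3 (mod 4), so (11/3895) = −(3895/11).
Reduce top mod 11: now compute (1/11).
Reached (1/11) = 1. Collecting the sign flips along the way, the symbol is -1.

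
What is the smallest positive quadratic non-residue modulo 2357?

(2/2357) = −1, so 2 is the smallest positive non-residue mod 2357.

2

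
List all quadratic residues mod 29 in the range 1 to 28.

1, 4, 5, 6, 7, 9, 13, 16, 20, 22, 23, 24, 25, 28

Square k = 1,…,14 (k and 29−k give the same square):
1²=1, 2²=4, 3²=9, 4²=16, 5²=25, 6²≡7, 7²≡20, 8²≡6, 9²≡23, 10²≡13, 11²≡5, 12²≡28, 13²≡24, 14²≡22 (mod 29).
So the quadratic residues mod 29 are {1, 4, 5, 6, 7, 9, 13, 16, 20, 22, 23, 24, 25, 28}.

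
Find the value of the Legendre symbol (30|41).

Pull out 2: since 41 ≡ 1 (mod 8), (2/41) = +1.
Reciprocity: 15 ≡ 3 and 41 ≡ 1 (mod 4), so (15/41) = +(41/15).
Reduce top mod 15: now compute (11/15).
Reciprocity: 11 ≡ 3 and 15 ≡ 3 (mod 4), so (11/15) = −(15/11).
Reduce top mod 11: now compute (4/11).
Pull out 2^2: since 11 ≡ 3 (mod 8), (2/11) = -1, so (2/11)^2 = +1.
Reached (1/11) = 1. Collecting the sign flips along the way, the symbol is -1.

-1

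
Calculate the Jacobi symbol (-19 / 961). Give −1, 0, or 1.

1

First reduce: -19 ≡ 942 (mod 961).
Pull out 2: since 961 ≡ 1 (mod 8), (2/961) = +1.
Reciprocity: 471 ≡ 3 and 961 ≡ 1 (mod 4), so (471/961) = +(961/471).
Reduce top mod 471: now compute (19/471).
Reciprocity: 19 ≡ 3 and 471 ≡ 3 (mod 4), so (19/471) = −(471/19).
Reduce top mod 19: now compute (15/19).
Reciprocity: 15 ≡ 3 and 19 ≡ 3 (mod 4), so (15/19) = −(19/15).
Reduce top mod 15: now compute (4/15).
Pull out 2^2: since 15 ≡ 7 (mod 8), (2/15) = +1, so (2/15)^2 = +1.
Reached (1/15) = 1. Collecting the sign flips along the way, the symbol is +1.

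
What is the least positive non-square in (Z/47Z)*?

5

(2/47) = +1, so 2 is a residue.
(3/47) = +1, so 3 is a residue.
(4/47) = +1, so 4 is a residue.
(5/47) = −1, so 5 is the smallest positive non-residue mod 47.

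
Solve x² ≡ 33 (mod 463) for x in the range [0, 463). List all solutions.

212, 251

Since 463 ≡ 3 (mod 4), a square root of 33 is 33^((463+1)/4) = 33^116 mod 463.
Repeated squaring: 33^2≡163, 33^4≡178, 33^8≡200, 33^16≡182, 33^32≡251, 33^64≡33 (mod 463).
33^116 = 33^(64+32+16+4) ≡ 251 (mod 463).
Check: 251² = 63001 ≡ 33 (mod 463). The two roots are 212 and 251.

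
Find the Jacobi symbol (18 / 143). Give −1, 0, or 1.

Pull out 2: since 143 ≡ 7 (mod 8), (2/143) = +1.
Reciprocity: 9 ≡ 1 and 143 ≡ 3 (mod 4), so (9/143) = +(143/9).
Reduce top mod 9: now compute (8/9).
Pull out 2^3: since 9 ≡ 1 (mod 8), (2/9) = +1, so (2/9)^3 = +1.
Reached (1/9) = 1. Collecting the sign flips along the way, the symbol is +1.

1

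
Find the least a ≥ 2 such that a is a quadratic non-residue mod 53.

(2/53) = −1, so 2 is the smallest positive non-residue mod 53.

2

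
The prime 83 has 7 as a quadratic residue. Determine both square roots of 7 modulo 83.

Since 83 ≡ 3 (mod 4), a square root of 7 is 7^((83+1)/4) = 7^21 mod 83.
Repeated squaring: 7^2≡49, 7^4≡77, 7^8≡36, 7^16≡51 (mod 83).
7^21 = 7^(16+4+1) ≡ 16 (mod 83).
Check: 16² = 256 ≡ 7 (mod 83). The two roots are 16 and 67.

16, 67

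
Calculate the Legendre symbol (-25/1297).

1

First reduce: -25 ≡ 1272 (mod 1297).
Pull out 2^3: since 1297 ≡ 1 (mod 8), (2/1297) = +1, so (2/1297)^3 = +1.
Reciprocity: 159 ≡ 3 and 1297 ≡ 1 (mod 4), so (159/1297) = +(1297/159).
Reduce top mod 159: now compute (25/159).
Reciprocity: 25 ≡ 1 and 159 ≡ 3 (mod 4), so (25/159) = +(159/25).
Reduce top mod 25: now compute (9/25).
Reciprocity: 9 ≡ 1 and 25 ≡ 1 (mod 4), so (9/25) = +(25/9).
Reduce top mod 9: now compute (7/9).
Reciprocity: 7 ≡ 3 and 9 ≡ 1 (mod 4), so (7/9) = +(9/7).
Reduce top mod 7: now compute (2/7).
Pull out 2: since 7 ≡ 7 (mod 8), (2/7) = +1.
Reached (1/7) = 1. Collecting the sign flips along the way, the symbol is +1.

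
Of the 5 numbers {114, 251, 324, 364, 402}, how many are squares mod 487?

3

(114/487) = -1 → non-residue.
(251/487) = +1 → QR.
(324/487) = +1 → QR.
(364/487) = +1 → QR.
(402/487) = -1 → non-residue.
Total quadratic residues among the 5: 3.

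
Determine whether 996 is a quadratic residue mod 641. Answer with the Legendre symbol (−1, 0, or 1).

First reduce: 996 ≡ 355 (mod 641).
Reciprocity: 355 ≡ 3 and 641 ≡ 1 (mod 4), so (355/641) = +(641/355).
Reduce top mod 355: now compute (286/355).
Pull out 2: since 355 ≡ 3 (mod 8), (2/355) = -1.
Reciprocity: 143 ≡ 3 and 355 ≡ 3 (mod 4), so (143/355) = −(355/143).
Reduce top mod 143: now compute (69/143).
Reciprocity: 69 ≡ 1 and 143 ≡ 3 (mod 4), so (69/143) = +(143/69).
Reduce top mod 69: now compute (5/69).
Reciprocity: 5 ≡ 1 and 69 ≡ 1 (mod 4), so (5/69) = +(69/5).
Reduce top mod 5: now compute (4/5).
Pull out 2^2: since 5 ≡ 5 (mod 8), (2/5) = -1, so (2/5)^2 = +1.
Reached (1/5) = 1. Collecting the sign flips along the way, the symbol is +1.

1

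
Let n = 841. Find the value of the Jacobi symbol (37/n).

Reciprocity: 37 ≡ 1 and 841 ≡ 1 (mod 4), so (37/841) = +(841/37).
Reduce top mod 37: now compute (27/37).
Reciprocity: 27 ≡ 3 and 37 ≡ 1 (mod 4), so (27/37) = +(37/27).
Reduce top mod 27: now compute (10/27).
Pull out 2: since 27 ≡ 3 (mod 8), (2/27) = -1.
Reciprocity: 5 ≡ 1 and 27 ≡ 3 (mod 4), so (5/27) = +(27/5).
Reduce top mod 5: now compute (2/5).
Pull out 2: since 5 ≡ 5 (mod 8), (2/5) = -1.
Reached (1/5) = 1. Collecting the sign flips along the way, the symbol is +1.

1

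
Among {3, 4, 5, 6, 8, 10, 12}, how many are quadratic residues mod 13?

(3/13) = +1 → QR.
(4/13) = +1 → QR.
(5/13) = -1 → non-residue.
(6/13) = -1 → non-residue.
(8/13) = -1 → non-residue.
(10/13) = +1 → QR.
(12/13) = +1 → QR.
Total quadratic residues among the 7: 4.

4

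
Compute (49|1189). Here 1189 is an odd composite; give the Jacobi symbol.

1

Reciprocity: 49 ≡ 1 and 1189 ≡ 1 (mod 4), so (49/1189) = +(1189/49).
Reduce top mod 49: now compute (13/49).
Reciprocity: 13 ≡ 1 and 49 ≡ 1 (mod 4), so (13/49) = +(49/13).
Reduce top mod 13: now compute (10/13).
Pull out 2: since 13 ≡ 5 (mod 8), (2/13) = -1.
Reciprocity: 5 ≡ 1 and 13 ≡ 1 (mod 4), so (5/13) = +(13/5).
Reduce top mod 5: now compute (3/5).
Reciprocity: 3 ≡ 3 and 5 ≡ 1 (mod 4), so (3/5) = +(5/3).
Reduce top mod 3: now compute (2/3).
Pull out 2: since 3 ≡ 3 (mod 8), (2/3) = -1.
Reached (1/3) = 1. Collecting the sign flips along the way, the symbol is +1.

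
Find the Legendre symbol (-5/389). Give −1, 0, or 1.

First reduce: -5 ≡ 384 (mod 389).
Pull out 2^7: since 389 ≡ 5 (mod 8), (2/389) = -1, so (2/389)^7 = -1.
Reciprocity: 3 ≡ 3 and 389 ≡ 1 (mod 4), so (3/389) = +(389/3).
Reduce top mod 3: now compute (2/3).
Pull out 2: since 3 ≡ 3 (mod 8), (2/3) = -1.
Reached (1/3) = 1. Collecting the sign flips along the way, the symbol is +1.

1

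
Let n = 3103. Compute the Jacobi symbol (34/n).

Pull out 2: since 3103 ≡ 7 (mod 8), (2/3103) = +1.
Reciprocity: 17 ≡ 1 and 3103 ≡ 3 (mod 4), so (17/3103) = +(3103/17).
Reduce top mod 17: now compute (9/17).
Reciprocity: 9 ≡ 1 and 17 ≡ 1 (mod 4), so (9/17) = +(17/9).
Reduce top mod 9: now compute (8/9).
Pull out 2^3: since 9 ≡ 1 (mod 8), (2/9) = +1, so (2/9)^3 = +1.
Reached (1/9) = 1. Collecting the sign flips along the way, the symbol is +1.

1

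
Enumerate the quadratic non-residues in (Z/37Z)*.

2, 5, 6, 8, 13, 14, 15, 17, 18, 19, 20, 22, 23, 24, 29, 31, 32, 35

Square k = 1,…,18 (k and 37−k give the same square):
1²=1, 2²=4, 3²=9, 4²=16, 5²=25, 6²=36, 7²≡12, 8²≡27, 9²≡7, 10²≡26, 11²≡10, 12²≡33, 13²≡21, 14²≡11, 15²≡3, 16²≡34, 17²≡30, 18²≡28 (mod 37).
The residues are {1, 3, 4, 7, 9, 10, 11, 12, 16, 21, 25, 26, 27, 28, 30, 33, 34, 36}; the non-residues are the remaining 18 nonzero classes.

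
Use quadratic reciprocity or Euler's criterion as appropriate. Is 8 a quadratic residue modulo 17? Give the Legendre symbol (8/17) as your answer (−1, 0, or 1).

Euler's criterion: (8/17) ≡ 8^8 (mod 17).
8^2 ≡ 13 (mod 17)
8^4 ≡ 16 (mod 17)
8^8 ≡ 1 (mod 17)
8^8 = 8^(8) ≡ 1 (mod 17).
Result is 1, so (8/17) = 1.

1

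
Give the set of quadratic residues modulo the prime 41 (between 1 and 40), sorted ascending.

1 2 4 5 8 9 10 16 18 20 21 23 25 31 32 33 36 37 39 40

Square k = 1,…,20 (k and 41−k give the same square):
1²=1, 2²=4, 3²=9, 4²=16, 5²=25, 6²=36, 7²≡8, 8²≡23, 9²≡40, 10²≡18, 11²≡39, 12²≡21, 13²≡5, 14²≡32, 15²≡20, 16²≡10, 17²≡2, 18²≡37, 19²≡33, 20²≡31 (mod 41).
So the quadratic residues mod 41 are {1, 2, 4, 5, 8, 9, 10, 16, 18, 20, 21, 23, 25, 31, 32, 33, 36, 37, 39, 40}.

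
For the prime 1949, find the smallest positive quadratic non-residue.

2

(2/1949) = −1, so 2 is the smallest positive non-residue mod 1949.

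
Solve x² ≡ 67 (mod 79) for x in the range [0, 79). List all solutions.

15, 64

Since 79 ≡ 3 (mod 4), a square root of 67 is 67^((79+1)/4) = 67^20 mod 79.
Repeated squaring: 67^2≡65, 67^4≡38, 67^8≡22, 67^16≡10 (mod 79).
67^20 = 67^(16+4) ≡ 64 (mod 79).
Check: 64² = 4096 ≡ 67 (mod 79). The two roots are 15 and 64.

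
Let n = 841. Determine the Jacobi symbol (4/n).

Pull out 2^2: since 841 ≡ 1 (mod 8), (2/841) = +1, so (2/841)^2 = +1.
Reached (1/841) = 1. Collecting the sign flips along the way, the symbol is +1.

1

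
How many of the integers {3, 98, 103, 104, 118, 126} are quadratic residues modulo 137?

(3/137) = -1 → non-residue.
(98/137) = +1 → QR.
(103/137) = +1 → QR.
(104/137) = -1 → non-residue.
(118/137) = +1 → QR.
(126/137) = +1 → QR.
Total quadratic residues among the 6: 4.

4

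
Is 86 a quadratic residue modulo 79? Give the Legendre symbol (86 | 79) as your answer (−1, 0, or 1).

-1

First reduce: 86 ≡ 7 (mod 79).
Reciprocity: 7 ≡ 3 and 79 ≡ 3 (mod 4), so (7/79) = −(79/7).
Reduce top mod 7: now compute (2/7).
Pull out 2: since 7 ≡ 7 (mod 8), (2/7) = +1.
Reached (1/7) = 1. Collecting the sign flips along the way, the symbol is -1.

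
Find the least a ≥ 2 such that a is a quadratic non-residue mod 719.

(2/719) = +1, so 2 is a residue.
(3/719) = +1, so 3 is a residue.
(4/719) = +1, so 4 is a residue.
(5/719) = +1, so 5 is a residue.
(6/719) = +1, so 6 is a residue.
(7/719) = +1, so 7 is a residue.
(8/719) = +1, so 8 is a residue.
(9/719) = +1, so 9 is a residue.
(10/719) = +1, so 10 is a residue.
(11/719) = −1, so 11 is the smallest positive non-residue mod 719.

11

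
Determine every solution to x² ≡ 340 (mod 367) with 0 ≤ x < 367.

134, 233

Since 367 ≡ 3 (mod 4), a square root of 340 is 340^((367+1)/4) = 340^92 mod 367.
Repeated squaring: 340^2≡362, 340^4≡25, 340^8≡258, 340^16≡137, 340^32≡52, 340^64≡135 (mod 367).
340^92 = 340^(64+16+8+4) ≡ 134 (mod 367).
Check: 134² = 17956 ≡ 340 (mod 367). The two roots are 134 and 233.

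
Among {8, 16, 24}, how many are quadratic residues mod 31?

(8/31) = +1 → QR.
(16/31) = +1 → QR.
(24/31) = -1 → non-residue.
Total quadratic residues among the 3: 2.

2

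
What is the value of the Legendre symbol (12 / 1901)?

Pull out 2^2: since 1901 ≡ 5 (mod 8), (2/1901) = -1, so (2/1901)^2 = +1.
Reciprocity: 3 ≡ 3 and 1901 ≡ 1 (mod 4), so (3/1901) = +(1901/3).
Reduce top mod 3: now compute (2/3).
Pull out 2: since 3 ≡ 3 (mod 8), (2/3) = -1.
Reached (1/3) = 1. Collecting the sign flips along the way, the symbol is -1.

-1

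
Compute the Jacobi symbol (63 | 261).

Reciprocity: 63 ≡ 3 and 261 ≡ 1 (mod 4), so (63/261) = +(261/63).
Reduce top mod 63: now compute (9/63).
Reciprocity: 9 ≡ 1 and 63 ≡ 3 (mod 4), so (9/63) = +(63/9).
Reduce top mod 9: now compute (0/9).
Top reduces to 0: gcd > 1, so the symbol is 0.

0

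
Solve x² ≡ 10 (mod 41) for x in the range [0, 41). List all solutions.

16, 25

41 ≡ 1 (mod 4), so we find a root by search.
Trying successive values, 16² = 256 ≡ 10 (mod 41). The other root is 41 − 16 = 25.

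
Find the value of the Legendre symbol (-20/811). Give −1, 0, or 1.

First reduce: -20 ≡ 791 (mod 811).
Reciprocity: 791 ≡ 3 and 811 ≡ 3 (mod 4), so (791/811) = −(811/791).
Reduce top mod 791: now compute (20/791).
Pull out 2^2: since 791 ≡ 7 (mod 8), (2/791) = +1, so (2/791)^2 = +1.
Reciprocity: 5 ≡ 1 and 791 ≡ 3 (mod 4), so (5/791) = +(791/5).
Reduce top mod 5: now compute (1/5).
Reached (1/5) = 1. Collecting the sign flips along the way, the symbol is -1.

-1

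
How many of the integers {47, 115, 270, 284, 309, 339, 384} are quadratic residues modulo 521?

(47/521) = +1 → QR.
(115/521) = -1 → non-residue.
(270/521) = -1 → non-residue.
(284/521) = +1 → QR.
(309/521) = +1 → QR.
(339/521) = -1 → non-residue.
(384/521) = -1 → non-residue.
Total quadratic residues among the 7: 3.

3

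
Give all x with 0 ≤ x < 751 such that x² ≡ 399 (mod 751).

108, 643

Since 751 ≡ 3 (mod 4), a square root of 399 is 399^((751+1)/4) = 399^188 mod 751.
Repeated squaring: 399^2≡740, 399^4≡121, 399^8≡372, 399^16≡200, 399^32≡197, 399^64≡508, 399^128≡471 (mod 751).
399^188 = 399^(128+32+16+8+4) ≡ 643 (mod 751).
Check: 643² = 413449 ≡ 399 (mod 751). The two roots are 108 and 643.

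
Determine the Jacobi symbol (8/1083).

-1

Pull out 2^3: since 1083 ≡ 3 (mod 8), (2/1083) = -1, so (2/1083)^3 = -1.
Reached (1/1083) = 1. Collecting the sign flips along the way, the symbol is -1.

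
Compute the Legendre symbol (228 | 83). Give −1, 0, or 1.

-1

Euler's criterion: (228/83) ≡ 62^41 (mod 83).
62^2 ≡ 26 (mod 83)
62^4 ≡ 12 (mod 83)
62^8 ≡ 61 (mod 83)
62^16 ≡ 69 (mod 83)
62^32 ≡ 30 (mod 83)
62^41 = 62^(32+8+1) ≡ 82 (mod 83).
Result is 82 ≡ −1, so (228/83) = −1.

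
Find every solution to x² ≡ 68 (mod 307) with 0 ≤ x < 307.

36, 271

Since 307 ≡ 3 (mod 4), a square root of 68 is 68^((307+1)/4) = 68^77 mod 307.
Repeated squaring: 68^2≡19, 68^4≡54, 68^8≡153, 68^16≡77, 68^32≡96, 68^64≡6 (mod 307).
68^77 = 68^(64+8+4+1) ≡ 36 (mod 307).
Check: 36² = 1296 ≡ 68 (mod 307). The two roots are 36 and 271.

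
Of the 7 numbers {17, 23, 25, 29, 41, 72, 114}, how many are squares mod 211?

2

(17/211) = -1 → non-residue.
(23/211) = -1 → non-residue.
(25/211) = +1 → QR.
(29/211) = -1 → non-residue.
(41/211) = -1 → non-residue.
(72/211) = -1 → non-residue.
(114/211) = +1 → QR.
Total quadratic residues among the 7: 2.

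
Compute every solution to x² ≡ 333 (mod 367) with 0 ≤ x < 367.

Since 367 ≡ 3 (mod 4), a square root of 333 is 333^((367+1)/4) = 333^92 mod 367.
Repeated squaring: 333^2≡55, 333^4≡89, 333^8≡214, 333^16≡288, 333^32≡2, 333^64≡4 (mod 367).
333^92 = 333^(64+16+8+4) ≡ 264 (mod 367).
Check: 264² = 69696 ≡ 333 (mod 367). The two roots are 103 and 264.

103, 264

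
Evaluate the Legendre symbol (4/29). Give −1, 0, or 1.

1

Euler's criterion: (4/29) ≡ 4^14 (mod 29).
4^2 ≡ 16 (mod 29)
4^4 ≡ 24 (mod 29)
4^8 ≡ 25 (mod 29)
4^14 = 4^(8+4+2) ≡ 1 (mod 29).
Result is 1, so (4/29) = 1.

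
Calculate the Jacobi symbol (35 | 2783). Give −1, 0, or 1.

Reciprocity: 35 ≡ 3 and 2783 ≡ 3 (mod 4), so (35/2783) = −(2783/35).
Reduce top mod 35: now compute (18/35).
Pull out 2: since 35 ≡ 3 (mod 8), (2/35) = -1.
Reciprocity: 9 ≡ 1 and 35 ≡ 3 (mod 4), so (9/35) = +(35/9).
Reduce top mod 9: now compute (8/9).
Pull out 2^3: since 9 ≡ 1 (mod 8), (2/9) = +1, so (2/9)^3 = +1.
Reached (1/9) = 1. Collecting the sign flips along the way, the symbol is +1.

1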